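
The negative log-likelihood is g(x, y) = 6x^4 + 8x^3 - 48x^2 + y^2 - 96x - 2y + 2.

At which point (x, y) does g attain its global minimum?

g(x,y) separates as P(x) + Q(y) + 2, so its minimum is min P + min Q + 2.
P'(x) = 24(x - 2)(x + 1)(x + 2) vanishes at x ∈ {-2, -1, 2}; Q'(y) = 2y - 2 vanishes at y ∈ {1}.
Local minima of P (where P''>0): P(-2)=32, P(2)=-224. Local minima of Q: Q(1)=-1.
So the global minimum of g is P(2) + Q(1) + 2 = -224 − 1 + 2 = -223, attained at (2, 1).

(2, 1)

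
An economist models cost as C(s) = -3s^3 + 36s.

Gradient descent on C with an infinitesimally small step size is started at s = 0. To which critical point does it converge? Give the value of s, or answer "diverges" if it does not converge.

-2

C'(s) = -9(s - 2)(s + 2), so C'(0) = 36.
Gradient descent moves in the -C' direction, i.e. s is decreasing.
The nearest critical point in that direction is s = -2, where C'' = 36 > 0 (a local minimum). The iterate converges there.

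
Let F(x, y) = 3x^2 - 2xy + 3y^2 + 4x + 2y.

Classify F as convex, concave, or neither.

F is quadratic, so its Hessian is the constant matrix H = [[6, -2], [-2, 6]].
det(H) = 32, tr(H) = 12.
det(H) > 0 and tr(H) > 0, so H is positive definite everywhere: convex.

convex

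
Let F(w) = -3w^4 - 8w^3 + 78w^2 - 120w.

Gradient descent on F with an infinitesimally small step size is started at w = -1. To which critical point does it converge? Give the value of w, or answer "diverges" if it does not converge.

1

F'(w) = -12(w - 2)(w - 1)(w + 5), so F'(-1) = -288.
Gradient descent moves in the -F' direction, i.e. w is increasing.
The nearest critical point in that direction is w = 1, where F'' = 72 > 0 (a local minimum). The iterate converges there.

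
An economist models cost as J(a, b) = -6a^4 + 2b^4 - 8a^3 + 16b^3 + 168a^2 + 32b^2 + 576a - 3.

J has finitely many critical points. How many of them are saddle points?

J separates as a function of a plus a function of b, so ∇J=0 decouples.
∂J/∂a = -24(a - 4)(a + 2)(a + 3) = 0 at a ∈ {-3, -2, 4}; ∂J/∂b = 8b(b + 2)(b + 4) = 0 at b ∈ {-4, -2, 0}.
The Hessian is diagonal: diag(J_aa, J_bb). Second derivatives: J_aa(-3)=-168, J_aa(-2)=144, J_aa(4)=-1008; J_bb(-4)=64, J_bb(-2)=-32, J_bb(0)=64.
Saddle points occur where the two diagonal entries have opposite signs: (-3, -4), (-3, 0), (-2, -2), (4, -4), (4, 0). Count: 5.

5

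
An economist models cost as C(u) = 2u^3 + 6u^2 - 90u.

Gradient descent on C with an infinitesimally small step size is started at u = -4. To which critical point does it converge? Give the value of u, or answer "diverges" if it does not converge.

C'(u) = 6(u - 3)(u + 5), so C'(-4) = -42.
Gradient descent moves in the -C' direction, i.e. u is increasing.
The nearest critical point in that direction is u = 3, where C'' = 48 > 0 (a local minimum). The iterate converges there.

3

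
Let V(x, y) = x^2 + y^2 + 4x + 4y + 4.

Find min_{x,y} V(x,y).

V(x,y) separates as P(x) + Q(y) + 4, so its minimum is min P + min Q + 4.
P'(x) = 2x + 4 vanishes at x ∈ {-2}; Q'(y) = 2y + 4 vanishes at y ∈ {-2}.
Local minima of P (where P''>0): P(-2)=-4. Local minima of Q: Q(-2)=-4.
So the global minimum of V is P(-2) + Q(-2) + 4 = -4 − 4 + 4 = -4, attained at (-2, -2).

-4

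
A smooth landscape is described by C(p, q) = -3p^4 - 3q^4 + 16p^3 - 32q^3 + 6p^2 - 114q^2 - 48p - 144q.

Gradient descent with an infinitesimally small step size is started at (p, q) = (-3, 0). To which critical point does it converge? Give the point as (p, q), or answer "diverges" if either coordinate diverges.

diverges

C is separable, so gradient descent decouples: p follows -∂C/∂p, q follows -∂C/∂q.
∂C/∂p = -12(p - 4)(p - 1)(p + 1); at p=-3 this is 672, so p decreases.
∂C/∂q = -12(q + 1)(q + 3)(q + 4); at q=0 this is -144, so q increases.
The p-coordinate has no critical point in that direction and runs off to infinity.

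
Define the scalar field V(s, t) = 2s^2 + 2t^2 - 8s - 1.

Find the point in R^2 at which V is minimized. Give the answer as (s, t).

V(s,t) separates as P(s) + Q(t) − 1, so its minimum is min P + min Q − 1.
P'(s) = 4s - 8 vanishes at s ∈ {2}; Q'(t) = 4t vanishes at t ∈ {0}.
Local minima of P (where P''>0): P(2)=-8. Local minima of Q: Q(0)=0.
So the global minimum of V is P(2) + Q(0) − 1 = -8 + 0 − 1 = -9, attained at (2, 0).

(2, 0)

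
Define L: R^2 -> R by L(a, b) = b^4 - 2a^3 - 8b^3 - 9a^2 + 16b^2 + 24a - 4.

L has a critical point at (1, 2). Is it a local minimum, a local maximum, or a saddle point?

The mixed partial ∂²L/∂a∂b is 0, so the Hessian at any point is diag(L_aa, L_bb) = diag(-6(2a + 3), 4(3b^2 - 12b + 8)).
At (1, 2): H = diag(-30, -16).
Both eigenvalues are negative, so H is negative definite: a local maximum.

local maximum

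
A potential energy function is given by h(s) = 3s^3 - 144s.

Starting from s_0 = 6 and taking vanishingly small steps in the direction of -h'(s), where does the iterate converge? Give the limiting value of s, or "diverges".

h'(s) = 9(s - 4)(s + 4), so h'(6) = 180.
Gradient descent moves in the -h' direction, i.e. s is decreasing.
The nearest critical point in that direction is s = 4, where h'' = 72 > 0 (a local minimum). The iterate converges there.

4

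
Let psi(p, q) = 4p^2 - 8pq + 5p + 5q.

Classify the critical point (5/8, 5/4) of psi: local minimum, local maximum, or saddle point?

The Hessian of psi is constant: H = [[8, -8], [-8, 0]].
det(H) = 8·0 − (-8)² = -64.
Since det(H) < 0, H is indefinite and the critical point is a saddle point.

saddle point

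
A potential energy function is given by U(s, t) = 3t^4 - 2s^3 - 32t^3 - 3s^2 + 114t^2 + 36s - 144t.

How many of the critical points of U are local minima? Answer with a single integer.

U separates as a function of s plus a function of t, so ∇U=0 decouples.
∂U/∂s = -6(s - 2)(s + 3) = 0 at s ∈ {-3, 2}; ∂U/∂t = 12(t - 4)(t - 3)(t - 1) = 0 at t ∈ {1, 3, 4}.
The Hessian is diagonal: diag(U_ss, U_tt). Second derivatives: U_ss(-3)=30, U_ss(2)=-30; U_tt(1)=72, U_tt(3)=-24, U_tt(4)=36.
Local minima occur where both diagonal entries positive: (-3, 1), (-3, 4). Count: 2.

2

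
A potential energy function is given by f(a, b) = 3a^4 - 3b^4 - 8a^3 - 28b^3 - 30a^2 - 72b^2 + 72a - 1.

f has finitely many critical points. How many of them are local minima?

2

f separates as a function of a plus a function of b, so ∇f=0 decouples.
∂f/∂a = 12(a - 3)(a - 1)(a + 2) = 0 at a ∈ {-2, 1, 3}; ∂f/∂b = -12b(b + 3)(b + 4) = 0 at b ∈ {-4, -3, 0}.
The Hessian is diagonal: diag(f_aa, f_bb). Second derivatives: f_aa(-2)=180, f_aa(1)=-72, f_aa(3)=120; f_bb(-4)=-48, f_bb(-3)=36, f_bb(0)=-144.
Local minima occur where both diagonal entries positive: (-2, -3), (3, -3). Count: 2.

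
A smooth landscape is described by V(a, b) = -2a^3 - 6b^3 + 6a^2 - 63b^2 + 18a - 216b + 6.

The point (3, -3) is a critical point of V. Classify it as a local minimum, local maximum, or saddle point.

The mixed partial ∂²V/∂a∂b is 0, so the Hessian at any point is diag(V_aa, V_bb) = diag(12(-a + 1), -18(2b + 7)).
At (3, -3): H = diag(-24, -18).
Both eigenvalues are negative, so H is negative definite: a local maximum.

local maximum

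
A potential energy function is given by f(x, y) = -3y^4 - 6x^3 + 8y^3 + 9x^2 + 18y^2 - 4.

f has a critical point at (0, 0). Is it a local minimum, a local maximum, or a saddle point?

The mixed partial ∂²f/∂x∂y is 0, so the Hessian at any point is diag(f_xx, f_yy) = diag(18(-2x + 1), 12(-3y^2 + 4y + 3)).
At (0, 0): H = diag(18, 36).
Both eigenvalues are positive, so H is positive definite: a local minimum.

local minimum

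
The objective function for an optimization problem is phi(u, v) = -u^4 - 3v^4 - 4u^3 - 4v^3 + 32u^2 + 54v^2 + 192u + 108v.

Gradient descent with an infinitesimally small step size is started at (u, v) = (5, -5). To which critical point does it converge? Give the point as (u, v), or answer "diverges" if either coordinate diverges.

phi is separable, so gradient descent decouples: u follows -∂phi/∂u, v follows -∂phi/∂v.
∂phi/∂u = -4(u - 4)(u + 3)(u + 4); at u=5 this is -288, so u increases.
∂phi/∂v = -12(v - 3)(v + 1)(v + 3); at v=-5 this is 768, so v decreases.
The u-coordinate has no critical point in that direction and runs off to infinity.

diverges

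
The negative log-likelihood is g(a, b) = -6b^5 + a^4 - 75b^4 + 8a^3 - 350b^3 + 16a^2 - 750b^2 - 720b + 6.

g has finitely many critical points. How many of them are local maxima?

2

g separates as a function of a plus a function of b, so ∇g=0 decouples.
∂g/∂a = 4a(a + 2)(a + 4) = 0 at a ∈ {-4, -2, 0}; ∂g/∂b = -30(b + 1)(b + 2)(b + 3)(b + 4) = 0 at b ∈ {-4, -3, -2, -1}.
The Hessian is diagonal: diag(g_aa, g_bb). Second derivatives: g_aa(-4)=32, g_aa(-2)=-16, g_aa(0)=32; g_bb(-4)=180, g_bb(-3)=-60, g_bb(-2)=60, g_bb(-1)=-180.
Local maxima occur where both diagonal entries negative: (-2, -3), (-2, -1). Count: 2.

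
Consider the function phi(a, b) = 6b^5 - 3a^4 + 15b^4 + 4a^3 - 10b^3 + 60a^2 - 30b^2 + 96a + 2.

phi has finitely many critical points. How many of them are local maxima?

phi separates as a function of a plus a function of b, so ∇phi=0 decouples.
∂phi/∂a = -12(a - 4)(a + 1)(a + 2) = 0 at a ∈ {-2, -1, 4}; ∂phi/∂b = 30b(b - 1)(b + 1)(b + 2) = 0 at b ∈ {-2, -1, 0, 1}.
The Hessian is diagonal: diag(phi_aa, phi_bb). Second derivatives: phi_aa(-2)=-72, phi_aa(-1)=60, phi_aa(4)=-360; phi_bb(-2)=-180, phi_bb(-1)=60, phi_bb(0)=-60, phi_bb(1)=180.
Local maxima occur where both diagonal entries negative: (-2, -2), (-2, 0), (4, -2), (4, 0). Count: 4.

4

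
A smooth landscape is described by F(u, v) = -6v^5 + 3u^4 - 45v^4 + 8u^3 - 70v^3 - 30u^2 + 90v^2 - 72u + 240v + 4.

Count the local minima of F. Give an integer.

4

F separates as a function of u plus a function of v, so ∇F=0 decouples.
∂F/∂u = 12(u - 2)(u + 1)(u + 3) = 0 at u ∈ {-3, -1, 2}; ∂F/∂v = -30(v - 1)(v + 1)(v + 2)(v + 4) = 0 at v ∈ {-4, -2, -1, 1}.
The Hessian is diagonal: diag(F_uu, F_vv). Second derivatives: F_uu(-3)=120, F_uu(-1)=-72, F_uu(2)=180; F_vv(-4)=900, F_vv(-2)=-180, F_vv(-1)=180, F_vv(1)=-900.
Local minima occur where both diagonal entries positive: (-3, -4), (-3, -1), (2, -4), (2, -1). Count: 4.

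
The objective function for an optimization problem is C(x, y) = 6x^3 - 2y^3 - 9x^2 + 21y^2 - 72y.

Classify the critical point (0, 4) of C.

local maximum

The mixed partial ∂²C/∂x∂y is 0, so the Hessian at any point is diag(C_xx, C_yy) = diag(18(2x - 1), 6(-2y + 7)).
At (0, 4): H = diag(-18, -6).
Both eigenvalues are negative, so H is negative definite: a local maximum.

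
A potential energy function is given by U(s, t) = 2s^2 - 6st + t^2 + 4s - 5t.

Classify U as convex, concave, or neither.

neither

U is quadratic, so its Hessian is the constant matrix H = [[4, -6], [-6, 2]].
det(H) = -28, tr(H) = 6.
det(H) < 0, so H is indefinite: neither convex nor concave.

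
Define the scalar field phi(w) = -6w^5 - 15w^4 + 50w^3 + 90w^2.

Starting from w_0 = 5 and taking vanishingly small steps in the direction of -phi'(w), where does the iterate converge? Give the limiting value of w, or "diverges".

phi'(w) = -30w(w - 2)(w + 1)(w + 3), so phi'(5) = -21600.
Gradient descent moves in the -phi' direction, i.e. w is increasing.
There is no critical point above w=5, and phi' keeps the same sign, so the iterate runs off to +∞.

diverges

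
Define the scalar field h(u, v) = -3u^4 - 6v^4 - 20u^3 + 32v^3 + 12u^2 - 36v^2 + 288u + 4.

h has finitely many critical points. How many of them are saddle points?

4

h separates as a function of u plus a function of v, so ∇h=0 decouples.
∂h/∂u = -12(u - 2)(u + 3)(u + 4) = 0 at u ∈ {-4, -3, 2}; ∂h/∂v = -24v(v - 3)(v - 1) = 0 at v ∈ {0, 1, 3}.
The Hessian is diagonal: diag(h_uu, h_vv). Second derivatives: h_uu(-4)=-72, h_uu(-3)=60, h_uu(2)=-360; h_vv(0)=-72, h_vv(1)=48, h_vv(3)=-144.
Saddle points occur where the two diagonal entries have opposite signs: (-4, 1), (-3, 0), (-3, 3), (2, 1). Count: 4.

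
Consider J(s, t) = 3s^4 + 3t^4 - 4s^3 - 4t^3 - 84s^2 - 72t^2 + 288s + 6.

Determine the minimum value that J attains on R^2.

-2106

J(s,t) separates as P(s) + Q(t) + 6, so its minimum is min P + min Q + 6.
P'(s) = 12(s - 3)(s - 2)(s + 4) vanishes at s ∈ {-4, 2, 3}; Q'(t) = 12t(t - 4)(t + 3) vanishes at t ∈ {-3, 0, 4}.
Local minima of P (where P''>0): P(-4)=-1472, P(3)=243. Local minima of Q: Q(-3)=-297, Q(4)=-640.
So the global minimum of J is P(-4) + Q(4) + 6 = -1472 − 640 + 6 = -2106, attained at (-4, 4).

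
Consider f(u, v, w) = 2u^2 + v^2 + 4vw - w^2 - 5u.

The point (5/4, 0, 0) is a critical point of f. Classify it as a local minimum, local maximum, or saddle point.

saddle point

The Hessian is constant: H = [[4, 0, 0], [0, 2, 4], [0, 4, -2]].
Leading principal minors: Δ₁ = 4, Δ₂ = 8, Δ₃ = -80.
The minors fit neither the all-positive nor the alternating-sign pattern, so H is indefinite: a saddle point.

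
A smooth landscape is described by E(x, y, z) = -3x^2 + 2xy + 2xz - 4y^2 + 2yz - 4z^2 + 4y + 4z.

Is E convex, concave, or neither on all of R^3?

concave

E is quadratic, so its Hessian is the constant matrix H = [[-6, 2, 2], [2, -8, 2], [2, 2, -8]].
Leading principal minors: -6, 44, -280.
Signs alternate −, +, − ⇒ H ≺ 0 ⇒ concave.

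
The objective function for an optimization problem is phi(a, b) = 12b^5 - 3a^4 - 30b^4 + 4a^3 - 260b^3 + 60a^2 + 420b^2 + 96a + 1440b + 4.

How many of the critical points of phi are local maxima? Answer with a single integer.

4

phi separates as a function of a plus a function of b, so ∇phi=0 decouples.
∂phi/∂a = -12(a - 4)(a + 1)(a + 2) = 0 at a ∈ {-2, -1, 4}; ∂phi/∂b = 60(b - 4)(b - 2)(b + 1)(b + 3) = 0 at b ∈ {-3, -1, 2, 4}.
The Hessian is diagonal: diag(phi_aa, phi_bb). Second derivatives: phi_aa(-2)=-72, phi_aa(-1)=60, phi_aa(4)=-360; phi_bb(-3)=-4200, phi_bb(-1)=1800, phi_bb(2)=-1800, phi_bb(4)=4200.
Local maxima occur where both diagonal entries negative: (-2, -3), (-2, 2), (4, -3), (4, 2). Count: 4.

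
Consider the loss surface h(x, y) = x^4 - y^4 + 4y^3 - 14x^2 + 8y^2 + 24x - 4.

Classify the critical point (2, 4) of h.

The mixed partial ∂²h/∂x∂y is 0, so the Hessian at any point is diag(h_xx, h_yy) = diag(4(3x^2 - 7), 4(-3y^2 + 6y + 4)).
At (2, 4): H = diag(20, -80).
The eigenvalues have opposite signs, so H is indefinite: a saddle point.

saddle point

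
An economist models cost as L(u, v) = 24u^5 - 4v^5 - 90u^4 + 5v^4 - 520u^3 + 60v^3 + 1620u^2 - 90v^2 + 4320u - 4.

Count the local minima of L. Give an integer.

4

L separates as a function of u plus a function of v, so ∇L=0 decouples.
∂L/∂u = 120(u - 4)(u - 3)(u + 1)(u + 3) = 0 at u ∈ {-3, -1, 3, 4}; ∂L/∂v = -20v(v - 3)(v - 1)(v + 3) = 0 at v ∈ {-3, 0, 1, 3}.
The Hessian is diagonal: diag(L_uu, L_vv). Second derivatives: L_uu(-3)=-10080, L_uu(-1)=4800, L_uu(3)=-2880, L_uu(4)=4200; L_vv(-3)=1440, L_vv(0)=-180, L_vv(1)=160, L_vv(3)=-720.
Local minima occur where both diagonal entries positive: (-1, -3), (-1, 1), (4, -3), (4, 1). Count: 4.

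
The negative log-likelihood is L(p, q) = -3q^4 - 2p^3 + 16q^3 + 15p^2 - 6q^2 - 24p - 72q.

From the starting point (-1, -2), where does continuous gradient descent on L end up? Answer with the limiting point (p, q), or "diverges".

diverges

L is separable, so gradient descent decouples: p follows -∂L/∂p, q follows -∂L/∂q.
∂L/∂p = -6(p - 4)(p - 1); at p=-1 this is -60, so p increases.
∂L/∂q = -12(q - 3)(q - 2)(q + 1); at q=-2 this is 240, so q decreases.
The q-coordinate has no critical point in that direction and runs off to infinity.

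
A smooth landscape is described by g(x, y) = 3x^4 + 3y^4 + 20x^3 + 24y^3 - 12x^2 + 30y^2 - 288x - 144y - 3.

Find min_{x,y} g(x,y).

-506

g(x,y) separates as P(x) + Q(y) − 3, so its minimum is min P + min Q − 3.
P'(x) = 12(x - 2)(x + 3)(x + 4) vanishes at x ∈ {-4, -3, 2}; Q'(y) = 12(y - 1)(y + 3)(y + 4) vanishes at y ∈ {-4, -3, 1}.
Local minima of P (where P''>0): P(-4)=448, P(2)=-416. Local minima of Q: Q(-4)=288, Q(1)=-87.
So the global minimum of g is P(2) + Q(1) − 3 = -416 − 87 − 3 = -506, attained at (2, 1).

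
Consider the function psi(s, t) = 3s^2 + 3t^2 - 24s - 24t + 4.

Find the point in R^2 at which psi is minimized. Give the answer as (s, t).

(4, 4)

psi(s,t) separates as P(s) + Q(t) + 4, so its minimum is min P + min Q + 4.
P'(s) = 6s - 24 vanishes at s ∈ {4}; Q'(t) = 6(t - 4) vanishes at t ∈ {4}.
Local minima of P (where P''>0): P(4)=-48. Local minima of Q: Q(4)=-48.
So the global minimum of psi is P(4) + Q(4) + 4 = -48 − 48 + 4 = -92, attained at (4, 4).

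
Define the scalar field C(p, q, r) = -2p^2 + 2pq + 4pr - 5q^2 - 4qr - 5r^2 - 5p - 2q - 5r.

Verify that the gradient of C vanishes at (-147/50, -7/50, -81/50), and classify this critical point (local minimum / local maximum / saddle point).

local maximum

∇C = (-4p + 2q + 4r - 5, 2p - 10q - 4r - 2, 4p - 4q - 10r - 5); substituting (-147/50, -7/50, -81/50) gives ∇C = (0, 0, 0), so (-147/50, -7/50, -81/50) is indeed a critical point.
The Hessian is constant: H = [[-4, 2, 4], [2, -10, -4], [4, -4, -10]].
Leading principal minors: Δ₁ = -4, Δ₂ = 36, Δ₃ = -200.
The minors alternate sign starting negative (−, +, −), so H is negative definite: a local maximum.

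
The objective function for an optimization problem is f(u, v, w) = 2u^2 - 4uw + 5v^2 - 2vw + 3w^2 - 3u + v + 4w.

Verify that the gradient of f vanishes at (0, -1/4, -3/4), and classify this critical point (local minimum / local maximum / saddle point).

∇f = (4u - 4w - 3, 10v - 2w + 1, -4u - 2v + 6w + 4); substituting (0, -1/4, -3/4) gives ∇f = (0, 0, 0), so (0, -1/4, -3/4) is indeed a critical point.
The Hessian is constant: H = [[4, 0, -4], [0, 10, -2], [-4, -2, 6]].
Leading principal minors: Δ₁ = 4, Δ₂ = 40, Δ₃ = 64.
All leading minors are positive, so H is positive definite: a local minimum.

local minimum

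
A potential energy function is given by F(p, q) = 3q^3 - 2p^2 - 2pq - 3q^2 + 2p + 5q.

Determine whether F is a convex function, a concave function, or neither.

neither

The term 3q^3 is cubic, so the Hessian is not constant.
∂²F/∂q² = 18q - 6, which takes both signs as q varies (negative for sufficiently negative q). A diagonal entry of the Hessian changing sign means the Hessian is neither positive- nor negative-semidefinite on all of R^2.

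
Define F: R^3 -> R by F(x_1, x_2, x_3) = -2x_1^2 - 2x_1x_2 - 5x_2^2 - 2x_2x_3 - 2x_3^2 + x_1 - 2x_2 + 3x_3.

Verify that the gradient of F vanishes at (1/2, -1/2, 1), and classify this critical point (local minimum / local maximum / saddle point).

∇F = (-4x_1 - 2x_2 + 1, -2x_1 - 10x_2 - 2x_3 - 2, -2x_2 - 4x_3 + 3); substituting (1/2, -1/2, 1) gives ∇F = (0, 0, 0), so (1/2, -1/2, 1) is indeed a critical point.
The Hessian is constant: H = [[-4, -2, 0], [-2, -10, -2], [0, -2, -4]].
Leading principal minors: Δ₁ = -4, Δ₂ = 36, Δ₃ = -128.
The minors alternate sign starting negative (−, +, −), so H is negative definite: a local maximum.

local maximum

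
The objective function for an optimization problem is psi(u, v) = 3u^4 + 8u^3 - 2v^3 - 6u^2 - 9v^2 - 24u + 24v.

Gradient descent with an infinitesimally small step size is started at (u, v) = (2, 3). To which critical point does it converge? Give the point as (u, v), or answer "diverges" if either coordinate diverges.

diverges

psi is separable, so gradient descent decouples: u follows -∂psi/∂u, v follows -∂psi/∂v.
∂psi/∂u = 12(u - 1)(u + 1)(u + 2); at u=2 this is 144, so u decreases.
∂psi/∂v = -6(v - 1)(v + 4); at v=3 this is -84, so v increases.
The v-coordinate has no critical point in that direction and runs off to infinity.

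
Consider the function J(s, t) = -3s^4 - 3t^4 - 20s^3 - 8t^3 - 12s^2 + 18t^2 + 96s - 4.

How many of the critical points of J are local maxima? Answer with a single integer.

J separates as a function of s plus a function of t, so ∇J=0 decouples.
∂J/∂s = -12(s - 1)(s + 2)(s + 4) = 0 at s ∈ {-4, -2, 1}; ∂J/∂t = -12t(t - 1)(t + 3) = 0 at t ∈ {-3, 0, 1}.
The Hessian is diagonal: diag(J_ss, J_tt). Second derivatives: J_ss(-4)=-120, J_ss(-2)=72, J_ss(1)=-180; J_tt(-3)=-144, J_tt(0)=36, J_tt(1)=-48.
Local maxima occur where both diagonal entries negative: (-4, -3), (-4, 1), (1, -3), (1, 1). Count: 4.

4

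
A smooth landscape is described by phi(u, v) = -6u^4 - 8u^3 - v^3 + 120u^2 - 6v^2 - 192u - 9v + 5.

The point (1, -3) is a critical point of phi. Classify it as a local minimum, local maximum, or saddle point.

local minimum

The mixed partial ∂²phi/∂u∂v is 0, so the Hessian at any point is diag(phi_uu, phi_vv) = diag(24(-3u^2 - 2u + 10), -6(v + 2)).
At (1, -3): H = diag(120, 6).
Both eigenvalues are positive, so H is positive definite: a local minimum.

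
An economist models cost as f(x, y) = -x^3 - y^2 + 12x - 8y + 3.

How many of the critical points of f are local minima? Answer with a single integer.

0

f separates as a function of x plus a function of y, so ∇f=0 decouples.
∂f/∂x = -3(x - 2)(x + 2) = 0 at x ∈ {-2, 2}; ∂f/∂y = -2(y + 4) = 0 at y ∈ {-4}.
The Hessian is diagonal: diag(f_xx, f_yy). Second derivatives: f_xx(-2)=12, f_xx(2)=-12; f_yy(-4)=-2.
Local minima occur where both diagonal entries positive: none. Count: 0.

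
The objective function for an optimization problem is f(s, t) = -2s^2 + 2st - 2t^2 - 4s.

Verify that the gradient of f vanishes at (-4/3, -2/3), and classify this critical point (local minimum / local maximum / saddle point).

local maximum

∇f = (-4s + 2t - 4, 2s - 4t); substituting (-4/3, -2/3) gives ∇f = (0, 0), so (-4/3, -2/3) is indeed a critical point.
The Hessian of f is constant: H = [[-4, 2], [2, -4]].
det(H) = (-4)·(-4) − 2² = 12.
det(H) > 0 and tr(H) = -8 < 0, so H is negative definite and the point is a local maximum.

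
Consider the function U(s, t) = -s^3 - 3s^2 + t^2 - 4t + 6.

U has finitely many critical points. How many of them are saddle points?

U separates as a function of s plus a function of t, so ∇U=0 decouples.
∂U/∂s = -3s(s + 2) = 0 at s ∈ {-2, 0}; ∂U/∂t = 2(t - 2) = 0 at t ∈ {2}.
The Hessian is diagonal: diag(U_ss, U_tt). Second derivatives: U_ss(-2)=6, U_ss(0)=-6; U_tt(2)=2.
Saddle points occur where the two diagonal entries have opposite signs: (0, 2). Count: 1.

1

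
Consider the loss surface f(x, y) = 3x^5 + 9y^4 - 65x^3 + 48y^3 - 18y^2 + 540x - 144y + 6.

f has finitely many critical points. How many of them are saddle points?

f separates as a function of x plus a function of y, so ∇f=0 decouples.
∂f/∂x = 15(x - 3)(x - 2)(x + 2)(x + 3) = 0 at x ∈ {-3, -2, 2, 3}; ∂f/∂y = 36(y - 1)(y + 1)(y + 4) = 0 at y ∈ {-4, -1, 1}.
The Hessian is diagonal: diag(f_xx, f_yy). Second derivatives: f_xx(-3)=-450, f_xx(-2)=300, f_xx(2)=-300, f_xx(3)=450; f_yy(-4)=540, f_yy(-1)=-216, f_yy(1)=360.
Saddle points occur where the two diagonal entries have opposite signs: (-3, -4), (-3, 1), (-2, -1), (2, -4), (2, 1), (3, -1). Count: 6.

6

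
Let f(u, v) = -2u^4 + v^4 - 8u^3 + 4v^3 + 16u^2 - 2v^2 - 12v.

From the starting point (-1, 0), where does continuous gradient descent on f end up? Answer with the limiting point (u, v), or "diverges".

(0, 1)

f is separable, so gradient descent decouples: u follows -∂f/∂u, v follows -∂f/∂v.
∂f/∂u = -8u(u - 1)(u + 4); at u=-1 this is -48, so u increases.
∂f/∂v = 4(v - 1)(v + 1)(v + 3); at v=0 this is -12, so v increases.
u converges to its nearest critical value 0 (a local min of the u-part); v converges to 1. The iterate converges to (0, 1).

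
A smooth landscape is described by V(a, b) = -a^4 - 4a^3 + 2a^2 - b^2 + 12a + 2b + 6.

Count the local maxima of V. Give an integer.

V separates as a function of a plus a function of b, so ∇V=0 decouples.
∂V/∂a = -4(a - 1)(a + 1)(a + 3) = 0 at a ∈ {-3, -1, 1}; ∂V/∂b = -2(b - 1) = 0 at b ∈ {1}.
The Hessian is diagonal: diag(V_aa, V_bb). Second derivatives: V_aa(-3)=-32, V_aa(-1)=16, V_aa(1)=-32; V_bb(1)=-2.
Local maxima occur where both diagonal entries negative: (-3, 1), (1, 1). Count: 2.

2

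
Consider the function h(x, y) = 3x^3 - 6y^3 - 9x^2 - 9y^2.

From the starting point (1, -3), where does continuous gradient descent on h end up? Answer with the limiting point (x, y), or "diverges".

h is separable, so gradient descent decouples: x follows -∂h/∂x, y follows -∂h/∂y.
∂h/∂x = 9x(x - 2); at x=1 this is -9, so x increases.
∂h/∂y = -18y(y + 1); at y=-3 this is -108, so y increases.
x converges to its nearest critical value 2 (a local min of the x-part); y converges to -1. The iterate converges to (2, -1).

(2, -1)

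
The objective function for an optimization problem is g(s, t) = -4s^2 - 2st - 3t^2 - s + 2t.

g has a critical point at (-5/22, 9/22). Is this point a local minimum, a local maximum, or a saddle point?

local maximum

The Hessian of g is constant: H = [[-8, -2], [-2, -6]].
det(H) = (-8)·(-6) − (-2)² = 44.
det(H) > 0 and tr(H) = -14 < 0, so H is negative definite and the point is a local maximum.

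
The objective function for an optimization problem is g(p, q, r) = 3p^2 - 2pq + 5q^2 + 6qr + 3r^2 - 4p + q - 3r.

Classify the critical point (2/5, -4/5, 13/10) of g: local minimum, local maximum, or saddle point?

local minimum

The Hessian is constant: H = [[6, -2, 0], [-2, 10, 6], [0, 6, 6]].
Leading principal minors: Δ₁ = 6, Δ₂ = 56, Δ₃ = 120.
All leading minors are positive, so H is positive definite: a local minimum.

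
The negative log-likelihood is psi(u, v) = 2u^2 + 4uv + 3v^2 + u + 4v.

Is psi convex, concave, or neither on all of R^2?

psi is quadratic, so its Hessian is the constant matrix H = [[4, 4], [4, 6]].
det(H) = 8, tr(H) = 10.
det(H) > 0 and tr(H) > 0, so H is positive definite everywhere: convex.

convex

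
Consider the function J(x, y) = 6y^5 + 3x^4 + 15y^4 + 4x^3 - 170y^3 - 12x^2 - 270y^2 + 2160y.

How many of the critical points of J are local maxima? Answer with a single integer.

2

J separates as a function of x plus a function of y, so ∇J=0 decouples.
∂J/∂x = 12x(x - 1)(x + 2) = 0 at x ∈ {-2, 0, 1}; ∂J/∂y = 30(y - 3)(y - 2)(y + 3)(y + 4) = 0 at y ∈ {-4, -3, 2, 3}.
The Hessian is diagonal: diag(J_xx, J_yy). Second derivatives: J_xx(-2)=72, J_xx(0)=-24, J_xx(1)=36; J_yy(-4)=-1260, J_yy(-3)=900, J_yy(2)=-900, J_yy(3)=1260.
Local maxima occur where both diagonal entries negative: (0, -4), (0, 2). Count: 2.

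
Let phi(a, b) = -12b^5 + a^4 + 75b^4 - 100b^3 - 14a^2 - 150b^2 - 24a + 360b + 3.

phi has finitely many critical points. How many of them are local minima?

phi separates as a function of a plus a function of b, so ∇phi=0 decouples.
∂phi/∂a = 4(a - 3)(a + 1)(a + 2) = 0 at a ∈ {-2, -1, 3}; ∂phi/∂b = -60(b - 3)(b - 2)(b - 1)(b + 1) = 0 at b ∈ {-1, 1, 2, 3}.
The Hessian is diagonal: diag(phi_aa, phi_bb). Second derivatives: phi_aa(-2)=20, phi_aa(-1)=-16, phi_aa(3)=80; phi_bb(-1)=1440, phi_bb(1)=-240, phi_bb(2)=180, phi_bb(3)=-480.
Local minima occur where both diagonal entries positive: (-2, -1), (-2, 2), (3, -1), (3, 2). Count: 4.

4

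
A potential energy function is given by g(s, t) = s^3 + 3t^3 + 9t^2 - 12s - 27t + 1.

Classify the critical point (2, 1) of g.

local minimum

The mixed partial ∂²g/∂s∂t is 0, so the Hessian at any point is diag(g_ss, g_tt) = diag(6s, 18(t + 1)).
At (2, 1): H = diag(12, 36).
Both eigenvalues are positive, so H is positive definite: a local minimum.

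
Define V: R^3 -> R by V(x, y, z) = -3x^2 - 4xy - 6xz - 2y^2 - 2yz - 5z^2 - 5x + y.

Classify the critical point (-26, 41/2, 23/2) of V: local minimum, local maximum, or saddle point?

The Hessian is constant: H = [[-6, -4, -6], [-4, -4, -2], [-6, -2, -10]].
Leading principal minors: Δ₁ = -6, Δ₂ = 8, Δ₃ = -8.
The minors alternate sign starting negative (−, +, −), so H is negative definite: a local maximum.

local maximum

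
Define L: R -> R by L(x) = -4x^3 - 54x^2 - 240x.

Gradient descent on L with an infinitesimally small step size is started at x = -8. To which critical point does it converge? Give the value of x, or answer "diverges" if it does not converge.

-5

L'(x) = -12(x + 4)(x + 5), so L'(-8) = -144.
Gradient descent moves in the -L' direction, i.e. x is increasing.
The nearest critical point in that direction is x = -5, where L'' = 12 > 0 (a local minimum). The iterate converges there.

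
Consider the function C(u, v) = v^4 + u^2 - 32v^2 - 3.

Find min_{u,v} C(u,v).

C(u,v) separates as P(u) + Q(v) − 3, so its minimum is min P + min Q − 3.
P'(u) = 2u vanishes at u ∈ {0}; Q'(v) = 4v(v - 4)(v + 4) vanishes at v ∈ {-4, 0, 4}.
Local minima of P (where P''>0): P(0)=0. Local minima of Q: Q(-4)=-256, Q(4)=-256.
So the global minimum of C is P(0) + Q(-4) − 3 = 0 − 256 − 3 = -259, attained at (0, -4).

-259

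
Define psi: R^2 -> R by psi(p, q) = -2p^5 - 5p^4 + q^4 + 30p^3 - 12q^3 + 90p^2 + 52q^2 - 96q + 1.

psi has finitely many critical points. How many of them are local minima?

4

psi separates as a function of p plus a function of q, so ∇psi=0 decouples.
∂psi/∂p = -10p(p - 3)(p + 2)(p + 3) = 0 at p ∈ {-3, -2, 0, 3}; ∂psi/∂q = 4(q - 4)(q - 3)(q - 2) = 0 at q ∈ {2, 3, 4}.
The Hessian is diagonal: diag(psi_pp, psi_qq). Second derivatives: psi_pp(-3)=180, psi_pp(-2)=-100, psi_pp(0)=180, psi_pp(3)=-900; psi_qq(2)=8, psi_qq(3)=-4, psi_qq(4)=8.
Local minima occur where both diagonal entries positive: (-3, 2), (-3, 4), (0, 2), (0, 4). Count: 4.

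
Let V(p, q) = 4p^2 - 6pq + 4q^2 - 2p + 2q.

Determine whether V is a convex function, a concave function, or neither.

convex

V is quadratic, so its Hessian is the constant matrix H = [[8, -6], [-6, 8]].
det(H) = 28, tr(H) = 16.
det(H) > 0 and tr(H) > 0, so H is positive definite everywhere: convex.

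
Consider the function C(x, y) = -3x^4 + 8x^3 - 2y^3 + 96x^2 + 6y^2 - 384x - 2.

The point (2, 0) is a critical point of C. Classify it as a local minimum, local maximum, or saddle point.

The mixed partial ∂²C/∂x∂y is 0, so the Hessian at any point is diag(C_xx, C_yy) = diag(12(-3x^2 + 4x + 16), 12(-y + 1)).
At (2, 0): H = diag(144, 12).
Both eigenvalues are positive, so H is positive definite: a local minimum.

local minimum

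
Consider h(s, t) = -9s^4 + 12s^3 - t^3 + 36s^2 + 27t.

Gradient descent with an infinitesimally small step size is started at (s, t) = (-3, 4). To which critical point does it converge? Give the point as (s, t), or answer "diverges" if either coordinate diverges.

diverges

h is separable, so gradient descent decouples: s follows -∂h/∂s, t follows -∂h/∂t.
∂h/∂s = -36s(s - 2)(s + 1); at s=-3 this is 1080, so s decreases.
∂h/∂t = -3(t - 3)(t + 3); at t=4 this is -21, so t increases.
The s-coordinate has no critical point in that direction and runs off to infinity.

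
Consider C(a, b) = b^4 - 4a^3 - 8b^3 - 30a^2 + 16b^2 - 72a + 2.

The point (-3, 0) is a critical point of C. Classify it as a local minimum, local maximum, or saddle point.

local minimum

The mixed partial ∂²C/∂a∂b is 0, so the Hessian at any point is diag(C_aa, C_bb) = diag(-12(2a + 5), 4(3b^2 - 12b + 8)).
At (-3, 0): H = diag(12, 32).
Both eigenvalues are positive, so H is positive definite: a local minimum.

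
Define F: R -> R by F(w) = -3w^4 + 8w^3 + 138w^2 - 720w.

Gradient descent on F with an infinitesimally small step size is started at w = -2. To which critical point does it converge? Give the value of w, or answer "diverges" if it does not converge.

3

F'(w) = -12(w - 4)(w - 3)(w + 5), so F'(-2) = -1080.
Gradient descent moves in the -F' direction, i.e. w is increasing.
The nearest critical point in that direction is w = 3, where F'' = 96 > 0 (a local minimum). The iterate converges there.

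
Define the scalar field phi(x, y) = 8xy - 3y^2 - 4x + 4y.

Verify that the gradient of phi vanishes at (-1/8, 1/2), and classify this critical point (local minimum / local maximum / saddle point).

saddle point

∇phi = (8y - 4, 8x - 6y + 4); substituting (-1/8, 1/2) gives ∇phi = (0, 0), so (-1/8, 1/2) is indeed a critical point.
The Hessian of phi is constant: H = [[0, 8], [8, -6]].
det(H) = 0·(-6) − 8² = -64.
Since det(H) < 0, H is indefinite and the critical point is a saddle point.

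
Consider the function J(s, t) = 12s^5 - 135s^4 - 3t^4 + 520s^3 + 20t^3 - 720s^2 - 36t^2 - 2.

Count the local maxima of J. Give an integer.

J separates as a function of s plus a function of t, so ∇J=0 decouples.
∂J/∂s = 60s(s - 4)(s - 3)(s - 2) = 0 at s ∈ {0, 2, 3, 4}; ∂J/∂t = -12t(t - 3)(t - 2) = 0 at t ∈ {0, 2, 3}.
The Hessian is diagonal: diag(J_ss, J_tt). Second derivatives: J_ss(0)=-1440, J_ss(2)=240, J_ss(3)=-180, J_ss(4)=480; J_tt(0)=-72, J_tt(2)=24, J_tt(3)=-36.
Local maxima occur where both diagonal entries negative: (0, 0), (0, 3), (3, 0), (3, 3). Count: 4.

4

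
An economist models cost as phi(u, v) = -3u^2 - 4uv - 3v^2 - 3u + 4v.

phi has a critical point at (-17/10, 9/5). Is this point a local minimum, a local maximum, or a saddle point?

The Hessian of phi is constant: H = [[-6, -4], [-4, -6]].
det(H) = (-6)·(-6) − (-4)² = 20.
det(H) > 0 and tr(H) = -12 < 0, so H is negative definite and the point is a local maximum.

local maximum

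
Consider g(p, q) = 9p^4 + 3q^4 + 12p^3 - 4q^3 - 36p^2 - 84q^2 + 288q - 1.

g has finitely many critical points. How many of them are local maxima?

1

g separates as a function of p plus a function of q, so ∇g=0 decouples.
∂g/∂p = 36p(p - 1)(p + 2) = 0 at p ∈ {-2, 0, 1}; ∂g/∂q = 12(q - 3)(q - 2)(q + 4) = 0 at q ∈ {-4, 2, 3}.
The Hessian is diagonal: diag(g_pp, g_qq). Second derivatives: g_pp(-2)=216, g_pp(0)=-72, g_pp(1)=108; g_qq(-4)=504, g_qq(2)=-72, g_qq(3)=84.
Local maxima occur where both diagonal entries negative: (0, 2). Count: 1.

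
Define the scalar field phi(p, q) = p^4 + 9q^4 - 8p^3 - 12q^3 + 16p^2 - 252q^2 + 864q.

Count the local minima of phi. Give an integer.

4

phi separates as a function of p plus a function of q, so ∇phi=0 decouples.
∂phi/∂p = 4p(p - 4)(p - 2) = 0 at p ∈ {0, 2, 4}; ∂phi/∂q = 36(q - 3)(q - 2)(q + 4) = 0 at q ∈ {-4, 2, 3}.
The Hessian is diagonal: diag(phi_pp, phi_qq). Second derivatives: phi_pp(0)=32, phi_pp(2)=-16, phi_pp(4)=32; phi_qq(-4)=1512, phi_qq(2)=-216, phi_qq(3)=252.
Local minima occur where both diagonal entries positive: (0, -4), (0, 3), (4, -4), (4, 3). Count: 4.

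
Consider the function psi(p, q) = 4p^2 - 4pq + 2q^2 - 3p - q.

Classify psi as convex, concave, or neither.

convex

psi is quadratic, so its Hessian is the constant matrix H = [[8, -4], [-4, 4]].
det(H) = 16, tr(H) = 12.
det(H) > 0 and tr(H) > 0, so H is positive definite everywhere: convex.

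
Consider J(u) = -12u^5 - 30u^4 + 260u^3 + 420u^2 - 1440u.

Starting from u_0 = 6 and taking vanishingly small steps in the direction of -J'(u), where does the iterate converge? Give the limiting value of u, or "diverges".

J'(u) = -60(u - 3)(u - 1)(u + 2)(u + 4), so J'(6) = -72000.
Gradient descent moves in the -J' direction, i.e. u is increasing.
There is no critical point above u=6, and J' keeps the same sign, so the iterate runs off to +∞.

diverges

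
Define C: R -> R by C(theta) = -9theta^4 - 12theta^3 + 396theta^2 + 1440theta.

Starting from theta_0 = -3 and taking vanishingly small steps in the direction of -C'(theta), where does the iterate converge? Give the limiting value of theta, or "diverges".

-2

C'(theta) = -36(theta - 5)(theta + 2)(theta + 4), so C'(-3) = -288.
Gradient descent moves in the -C' direction, i.e. theta is increasing.
The nearest critical point in that direction is theta = -2, where C'' = 504 > 0 (a local minimum). The iterate converges there.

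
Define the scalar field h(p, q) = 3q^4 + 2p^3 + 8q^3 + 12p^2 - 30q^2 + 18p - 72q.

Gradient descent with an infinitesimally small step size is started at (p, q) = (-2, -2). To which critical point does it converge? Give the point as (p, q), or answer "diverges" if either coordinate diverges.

h is separable, so gradient descent decouples: p follows -∂h/∂p, q follows -∂h/∂q.
∂h/∂p = 6(p + 1)(p + 3); at p=-2 this is -6, so p increases.
∂h/∂q = 12(q - 2)(q + 1)(q + 3); at q=-2 this is 48, so q decreases.
p converges to its nearest critical value -1 (a local min of the p-part); q converges to -3. The iterate converges to (-1, -3).

(-1, -3)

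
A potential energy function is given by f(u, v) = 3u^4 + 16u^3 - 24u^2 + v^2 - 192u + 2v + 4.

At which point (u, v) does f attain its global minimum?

(2, -1)

f(u,v) separates as P(u) + Q(v) + 4, so its minimum is min P + min Q + 4.
P'(u) = 12(u - 2)(u + 2)(u + 4) vanishes at u ∈ {-4, -2, 2}; Q'(v) = 2v + 2 vanishes at v ∈ {-1}.
Local minima of P (where P''>0): P(-4)=128, P(2)=-304. Local minima of Q: Q(-1)=-1.
So the global minimum of f is P(2) + Q(-1) + 4 = -304 − 1 + 4 = -301, attained at (2, -1).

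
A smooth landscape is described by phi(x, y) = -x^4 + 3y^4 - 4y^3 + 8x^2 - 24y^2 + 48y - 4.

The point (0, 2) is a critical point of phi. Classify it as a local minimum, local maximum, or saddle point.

local minimum

The mixed partial ∂²phi/∂x∂y is 0, so the Hessian at any point is diag(phi_xx, phi_yy) = diag(4(-3x^2 + 4), 12(3y^2 - 2y - 4)).
At (0, 2): H = diag(16, 48).
Both eigenvalues are positive, so H is positive definite: a local minimum.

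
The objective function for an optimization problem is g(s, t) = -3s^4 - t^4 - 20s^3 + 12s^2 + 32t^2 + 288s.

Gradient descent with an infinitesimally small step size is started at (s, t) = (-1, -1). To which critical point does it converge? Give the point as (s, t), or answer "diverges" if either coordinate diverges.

g is separable, so gradient descent decouples: s follows -∂g/∂s, t follows -∂g/∂t.
∂g/∂s = -12(s - 2)(s + 3)(s + 4); at s=-1 this is 216, so s decreases.
∂g/∂t = -4t(t - 4)(t + 4); at t=-1 this is -60, so t increases.
s converges to its nearest critical value -3 (a local min of the s-part); t converges to 0. The iterate converges to (-3, 0).

(-3, 0)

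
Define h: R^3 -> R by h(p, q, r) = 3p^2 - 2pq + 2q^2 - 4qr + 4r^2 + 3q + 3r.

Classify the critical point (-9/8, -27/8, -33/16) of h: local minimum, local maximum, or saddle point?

local minimum

The Hessian is constant: H = [[6, -2, 0], [-2, 4, -4], [0, -4, 8]].
Leading principal minors: Δ₁ = 6, Δ₂ = 20, Δ₃ = 64.
All leading minors are positive, so H is positive definite: a local minimum.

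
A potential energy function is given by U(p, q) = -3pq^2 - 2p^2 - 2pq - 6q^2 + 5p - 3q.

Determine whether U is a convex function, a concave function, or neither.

The term -3pq^2 is cubic, so the Hessian is not constant.
∂²U/∂q² = -6p - 12, which takes both signs as p varies (negative for sufficiently large p). A diagonal entry of the Hessian changing sign means the Hessian is neither positive- nor negative-semidefinite on all of R^2.

neither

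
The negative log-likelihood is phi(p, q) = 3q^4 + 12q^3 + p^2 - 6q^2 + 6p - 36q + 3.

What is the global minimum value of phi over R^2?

-33

phi(p,q) separates as A(p) + B(q) + 3, so its minimum is min A + min B + 3.
A'(p) = 2p + 6 vanishes at p ∈ {-3}; B'(q) = 12(q - 1)(q + 1)(q + 3) vanishes at q ∈ {-3, -1, 1}.
Local minima of A (where A''>0): A(-3)=-9. Local minima of B: B(-3)=-27, B(1)=-27.
So the global minimum of phi is A(-3) + B(-3) + 3 = -9 − 27 + 3 = -33, attained at (-3, -3).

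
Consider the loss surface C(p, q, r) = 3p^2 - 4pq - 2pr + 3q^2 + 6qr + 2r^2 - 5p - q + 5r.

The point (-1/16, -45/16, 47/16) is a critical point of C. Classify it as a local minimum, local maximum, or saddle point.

The Hessian is constant: H = [[6, -4, -2], [-4, 6, 6], [-2, 6, 4]].
Leading principal minors: Δ₁ = 6, Δ₂ = 20, Δ₃ = -64.
The minors fit neither the all-positive nor the alternating-sign pattern, so H is indefinite: a saddle point.

saddle point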